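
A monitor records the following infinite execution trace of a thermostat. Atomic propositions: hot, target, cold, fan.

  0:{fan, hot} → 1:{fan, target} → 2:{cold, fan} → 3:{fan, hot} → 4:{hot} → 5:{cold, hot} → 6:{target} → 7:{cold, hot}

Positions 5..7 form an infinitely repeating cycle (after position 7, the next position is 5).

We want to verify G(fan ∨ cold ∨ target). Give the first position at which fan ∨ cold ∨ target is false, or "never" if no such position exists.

Check fan ∨ cold ∨ target at each position in order: 0 ✓, 1 ✓, 2 ✓, 3 ✓.
At position 4 the labels are {hot}, so fan ∨ cold ∨ target is false there. This is the first violation.

4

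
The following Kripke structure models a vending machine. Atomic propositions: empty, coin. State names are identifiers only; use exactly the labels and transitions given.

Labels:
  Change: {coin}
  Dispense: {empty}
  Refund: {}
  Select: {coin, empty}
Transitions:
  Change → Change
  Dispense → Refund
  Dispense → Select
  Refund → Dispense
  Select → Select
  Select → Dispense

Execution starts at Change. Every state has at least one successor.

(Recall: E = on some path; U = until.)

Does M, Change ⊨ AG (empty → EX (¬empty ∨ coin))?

Holds

States satisfying empty → EX (¬empty ∨ coin): {Change, Dispense, Refund, Select}.
States satisfying AG (empty → EX (¬empty ∨ coin)): {Change, Dispense, Refund, Select}.
Every state reachable from Change satisfies empty → EX (¬empty ∨ coin).
Change ∈ Sat(AG (empty → EX (¬empty ∨ coin))).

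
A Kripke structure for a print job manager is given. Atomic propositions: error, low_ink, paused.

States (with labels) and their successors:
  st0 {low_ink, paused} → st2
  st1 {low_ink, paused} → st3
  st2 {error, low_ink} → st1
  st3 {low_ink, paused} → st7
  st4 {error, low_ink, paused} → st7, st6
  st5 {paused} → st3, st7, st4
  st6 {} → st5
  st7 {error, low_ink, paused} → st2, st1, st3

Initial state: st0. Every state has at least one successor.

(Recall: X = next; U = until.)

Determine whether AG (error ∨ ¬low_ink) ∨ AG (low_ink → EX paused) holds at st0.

States satisfying error ∨ ¬low_ink: {st2, st4, st5, st6, st7}.
States satisfying AG (error ∨ ¬low_ink): ∅.
States satisfying low_ink → EX paused: {st1, st2, st3, st4, st5, st6, st7}.
States satisfying AG (low_ink → EX paused): {st1, st2, st3, st4, st5, st6, st7}.
States satisfying AG (error ∨ ¬low_ink) ∨ AG (low_ink → EX paused): {st1, st2, st3, st4, st5, st6, st7}.
st0 ∉ Sat(AG (error ∨ ¬low_ink) ∨ AG (low_ink → EX paused)).

Does not hold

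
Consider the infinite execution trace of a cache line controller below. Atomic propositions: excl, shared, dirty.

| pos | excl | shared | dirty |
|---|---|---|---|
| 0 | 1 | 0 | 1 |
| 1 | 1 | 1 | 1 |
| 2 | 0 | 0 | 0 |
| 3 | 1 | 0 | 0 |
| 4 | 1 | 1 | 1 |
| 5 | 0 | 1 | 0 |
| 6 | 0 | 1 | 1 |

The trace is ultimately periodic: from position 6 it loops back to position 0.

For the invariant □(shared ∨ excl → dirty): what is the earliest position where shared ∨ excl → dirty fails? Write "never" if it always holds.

Check shared ∨ excl → dirty at each position in order: 0 ✓, 1 ✓, 2 ✓.
At position 3 the labels are {excl}, so shared ∨ excl → dirty is false there. This is the first violation.

3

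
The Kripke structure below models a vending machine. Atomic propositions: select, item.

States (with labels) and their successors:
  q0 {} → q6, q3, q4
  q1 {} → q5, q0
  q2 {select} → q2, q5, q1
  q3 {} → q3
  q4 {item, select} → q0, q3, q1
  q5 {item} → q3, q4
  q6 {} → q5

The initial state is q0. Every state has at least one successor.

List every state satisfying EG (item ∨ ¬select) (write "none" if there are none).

States satisfying item ∨ ¬select: {q0, q1, q3, q4, q5, q6}.
States satisfying EG (item ∨ ¬select): {q0, q1, q3, q4, q5, q6}.

{q0, q1, q3, q4, q5, q6}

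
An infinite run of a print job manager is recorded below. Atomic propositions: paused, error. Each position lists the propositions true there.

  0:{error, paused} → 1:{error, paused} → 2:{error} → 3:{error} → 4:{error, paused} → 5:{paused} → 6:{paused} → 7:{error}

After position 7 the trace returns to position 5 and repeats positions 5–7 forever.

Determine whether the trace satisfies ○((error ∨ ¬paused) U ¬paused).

The position after 0 is 1; (error ∨ ¬paused) U ¬paused is true there.

Holds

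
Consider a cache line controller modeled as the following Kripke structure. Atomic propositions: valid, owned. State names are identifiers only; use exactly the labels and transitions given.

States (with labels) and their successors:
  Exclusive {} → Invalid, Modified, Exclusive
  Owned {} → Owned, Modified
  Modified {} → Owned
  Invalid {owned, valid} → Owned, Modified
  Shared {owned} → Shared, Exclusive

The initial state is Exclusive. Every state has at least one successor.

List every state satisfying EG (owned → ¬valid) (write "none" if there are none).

{Exclusive, Owned, Modified, Shared}

States satisfying owned → ¬valid: {Exclusive, Owned, Modified, Shared}.
States satisfying EG (owned → ¬valid): {Exclusive, Owned, Modified, Shared}.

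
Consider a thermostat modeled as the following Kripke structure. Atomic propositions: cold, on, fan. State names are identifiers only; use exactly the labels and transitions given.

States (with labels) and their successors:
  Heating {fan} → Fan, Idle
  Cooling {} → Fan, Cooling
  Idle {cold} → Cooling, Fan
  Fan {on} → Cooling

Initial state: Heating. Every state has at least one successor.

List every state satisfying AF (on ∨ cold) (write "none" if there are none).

{Heating, Idle, Fan}

States satisfying on ∨ cold: {Idle, Fan}.
States satisfying AF (on ∨ cold): {Heating, Idle, Fan}.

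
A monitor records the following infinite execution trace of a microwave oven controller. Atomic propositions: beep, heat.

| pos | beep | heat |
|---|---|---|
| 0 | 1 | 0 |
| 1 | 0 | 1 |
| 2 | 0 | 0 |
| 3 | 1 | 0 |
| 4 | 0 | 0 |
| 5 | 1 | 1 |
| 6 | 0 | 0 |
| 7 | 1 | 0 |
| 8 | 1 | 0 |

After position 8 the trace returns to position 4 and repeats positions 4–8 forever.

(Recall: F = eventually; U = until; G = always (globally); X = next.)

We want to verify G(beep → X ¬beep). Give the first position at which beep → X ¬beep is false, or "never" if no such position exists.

Check beep → X ¬beep at each position in order: 0 ✓, 1 ✓, 2 ✓, 3 ✓, 4 ✓, 5 ✓, 6 ✓.
At position 7 the labels are {beep} and the next position 8 has {beep}, so beep → X ¬beep is false there. This is the first violation.

7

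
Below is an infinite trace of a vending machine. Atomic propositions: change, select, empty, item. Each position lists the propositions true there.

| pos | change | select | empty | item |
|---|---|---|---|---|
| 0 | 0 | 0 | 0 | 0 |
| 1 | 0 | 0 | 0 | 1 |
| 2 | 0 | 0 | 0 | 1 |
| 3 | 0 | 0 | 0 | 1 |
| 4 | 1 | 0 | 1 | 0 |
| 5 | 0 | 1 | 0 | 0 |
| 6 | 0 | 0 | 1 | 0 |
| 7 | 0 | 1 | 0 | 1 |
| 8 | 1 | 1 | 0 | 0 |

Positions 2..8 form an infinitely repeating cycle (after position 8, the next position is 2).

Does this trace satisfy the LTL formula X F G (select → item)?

The position after 0 is 1; F G (select → item) is false there.

Does not hold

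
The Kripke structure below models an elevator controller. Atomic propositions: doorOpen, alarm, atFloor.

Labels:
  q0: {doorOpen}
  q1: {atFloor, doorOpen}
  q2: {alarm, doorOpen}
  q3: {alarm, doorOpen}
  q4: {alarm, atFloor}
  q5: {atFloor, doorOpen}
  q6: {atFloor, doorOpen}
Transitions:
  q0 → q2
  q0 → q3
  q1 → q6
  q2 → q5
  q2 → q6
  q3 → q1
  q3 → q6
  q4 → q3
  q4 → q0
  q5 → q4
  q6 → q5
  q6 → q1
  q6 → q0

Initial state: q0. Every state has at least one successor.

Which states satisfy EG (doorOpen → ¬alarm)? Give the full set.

States satisfying doorOpen → ¬alarm: {q0, q1, q4, q5, q6}.
States satisfying EG (doorOpen → ¬alarm): {q1, q6}.

{q1, q6}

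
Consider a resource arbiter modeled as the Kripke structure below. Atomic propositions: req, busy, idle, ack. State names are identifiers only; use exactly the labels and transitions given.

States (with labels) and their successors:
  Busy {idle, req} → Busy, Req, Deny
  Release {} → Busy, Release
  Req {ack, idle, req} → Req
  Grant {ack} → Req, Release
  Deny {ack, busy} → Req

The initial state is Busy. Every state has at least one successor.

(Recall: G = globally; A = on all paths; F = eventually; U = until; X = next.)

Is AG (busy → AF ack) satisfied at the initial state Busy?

Yes

States satisfying busy → AF ack: {Busy, Release, Req, Grant, Deny}.
States satisfying AG (busy → AF ack): {Busy, Release, Req, Grant, Deny}.
Every state reachable from Busy satisfies busy → AF ack.
Busy ∈ Sat(AG (busy → AF ack)).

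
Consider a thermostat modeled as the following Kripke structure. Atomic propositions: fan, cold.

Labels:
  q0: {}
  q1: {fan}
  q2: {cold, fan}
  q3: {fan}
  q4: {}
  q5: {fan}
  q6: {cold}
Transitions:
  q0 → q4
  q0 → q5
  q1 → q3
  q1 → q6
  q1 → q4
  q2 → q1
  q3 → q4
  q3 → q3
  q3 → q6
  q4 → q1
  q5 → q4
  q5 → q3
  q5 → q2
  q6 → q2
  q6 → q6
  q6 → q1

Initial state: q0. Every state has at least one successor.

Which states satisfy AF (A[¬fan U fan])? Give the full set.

{q0, q1, q2, q3, q4, q5}

States satisfying A[¬fan U fan]: {q0, q1, q2, q3, q4, q5}.
States satisfying AF (A[¬fan U fan]): {q0, q1, q2, q3, q4, q5}.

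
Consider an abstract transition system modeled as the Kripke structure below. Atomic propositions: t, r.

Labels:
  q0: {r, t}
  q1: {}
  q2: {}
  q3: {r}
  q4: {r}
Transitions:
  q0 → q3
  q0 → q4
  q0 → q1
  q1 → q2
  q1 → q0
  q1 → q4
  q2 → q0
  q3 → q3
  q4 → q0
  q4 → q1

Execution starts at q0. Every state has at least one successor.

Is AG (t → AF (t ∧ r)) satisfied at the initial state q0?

Satisfied

States satisfying t → AF (t ∧ r): {q0, q1, q2, q3, q4}.
States satisfying AG (t → AF (t ∧ r)): {q0, q1, q2, q3, q4}.
Every state reachable from q0 satisfies t → AF (t ∧ r).
q0 ∈ Sat(AG (t → AF (t ∧ r))).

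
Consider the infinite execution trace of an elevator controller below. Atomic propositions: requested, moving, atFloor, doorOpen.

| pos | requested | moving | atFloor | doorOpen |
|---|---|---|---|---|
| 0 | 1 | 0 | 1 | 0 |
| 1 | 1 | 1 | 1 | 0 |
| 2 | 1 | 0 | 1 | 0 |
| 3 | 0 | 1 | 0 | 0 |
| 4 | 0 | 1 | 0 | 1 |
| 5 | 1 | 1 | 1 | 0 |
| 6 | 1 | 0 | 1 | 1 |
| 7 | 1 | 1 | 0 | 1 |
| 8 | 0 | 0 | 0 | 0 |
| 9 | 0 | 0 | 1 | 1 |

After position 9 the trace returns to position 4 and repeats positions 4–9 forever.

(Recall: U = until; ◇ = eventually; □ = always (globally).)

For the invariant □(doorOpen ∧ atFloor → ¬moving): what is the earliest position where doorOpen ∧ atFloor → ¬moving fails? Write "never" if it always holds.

doorOpen ∧ atFloor → ¬moving holds at every position 0..9, and those are all the positions the trace ever visits, so the invariant □(doorOpen ∧ atFloor → ¬moving) is never violated.

never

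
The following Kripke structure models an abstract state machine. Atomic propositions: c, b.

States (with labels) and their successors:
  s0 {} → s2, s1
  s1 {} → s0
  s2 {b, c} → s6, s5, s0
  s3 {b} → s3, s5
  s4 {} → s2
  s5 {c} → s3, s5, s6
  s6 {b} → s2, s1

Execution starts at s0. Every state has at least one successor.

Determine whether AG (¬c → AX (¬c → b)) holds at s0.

States satisfying ¬c → AX (¬c → b): {s2, s3, s4, s5}.
States satisfying AG (¬c → AX (¬c → b)): ∅.
s0 is reachable from s0 and violates ¬c → AX (¬c → b), so AG fails at s0.
s0 ∉ Sat(AG (¬c → AX (¬c → b))).

Does not hold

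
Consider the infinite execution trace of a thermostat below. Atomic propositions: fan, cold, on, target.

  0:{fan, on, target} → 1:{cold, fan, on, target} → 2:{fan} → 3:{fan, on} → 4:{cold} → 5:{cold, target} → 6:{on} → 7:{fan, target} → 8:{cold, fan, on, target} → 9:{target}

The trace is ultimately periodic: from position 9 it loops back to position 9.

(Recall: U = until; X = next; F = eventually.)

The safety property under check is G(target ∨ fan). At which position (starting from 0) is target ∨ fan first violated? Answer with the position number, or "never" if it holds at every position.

Check target ∨ fan at each position in order: 0 ✓, 1 ✓, 2 ✓, 3 ✓.
At position 4 the labels are {cold}, so target ∨ fan is false there. This is the first violation.

4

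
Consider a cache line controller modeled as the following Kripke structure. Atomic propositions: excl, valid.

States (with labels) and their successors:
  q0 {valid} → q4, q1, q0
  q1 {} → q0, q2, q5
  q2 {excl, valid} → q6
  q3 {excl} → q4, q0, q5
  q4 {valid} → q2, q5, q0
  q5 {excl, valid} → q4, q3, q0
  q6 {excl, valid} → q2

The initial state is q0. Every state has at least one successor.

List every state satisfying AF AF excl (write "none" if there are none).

{q2, q3, q5, q6}

States satisfying AF excl: {q2, q3, q5, q6}.
States satisfying AF AF excl: {q2, q3, q5, q6}.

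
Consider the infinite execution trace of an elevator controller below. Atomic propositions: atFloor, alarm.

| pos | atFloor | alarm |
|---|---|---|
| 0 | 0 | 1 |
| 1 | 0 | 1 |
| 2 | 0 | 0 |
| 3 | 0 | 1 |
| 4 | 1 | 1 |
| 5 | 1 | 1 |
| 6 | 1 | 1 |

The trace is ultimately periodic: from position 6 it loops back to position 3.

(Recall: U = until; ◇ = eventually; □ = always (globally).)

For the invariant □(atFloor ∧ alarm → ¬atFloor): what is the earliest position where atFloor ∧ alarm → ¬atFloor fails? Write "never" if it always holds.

4

Check atFloor ∧ alarm → ¬atFloor at each position in order: 0 ✓, 1 ✓, 2 ✓, 3 ✓.
At position 4 the labels are {alarm, atFloor}, so atFloor ∧ alarm → ¬atFloor is false there. This is the first violation.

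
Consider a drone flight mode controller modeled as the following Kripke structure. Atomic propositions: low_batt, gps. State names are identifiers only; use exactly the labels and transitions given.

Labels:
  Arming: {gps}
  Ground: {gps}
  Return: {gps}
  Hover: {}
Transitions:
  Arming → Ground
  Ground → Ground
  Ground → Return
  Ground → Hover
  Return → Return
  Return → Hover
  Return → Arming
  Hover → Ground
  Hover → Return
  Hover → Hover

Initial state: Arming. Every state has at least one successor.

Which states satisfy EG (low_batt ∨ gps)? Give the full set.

States satisfying low_batt ∨ gps: {Arming, Ground, Return}.
States satisfying EG (low_batt ∨ gps): {Arming, Ground, Return}.

{Arming, Ground, Return}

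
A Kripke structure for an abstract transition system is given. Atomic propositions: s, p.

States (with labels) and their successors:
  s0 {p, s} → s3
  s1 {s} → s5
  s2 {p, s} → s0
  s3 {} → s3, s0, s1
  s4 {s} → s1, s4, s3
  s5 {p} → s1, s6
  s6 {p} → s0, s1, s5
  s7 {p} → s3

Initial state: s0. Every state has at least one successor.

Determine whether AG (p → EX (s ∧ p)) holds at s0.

Does not hold

States satisfying p → EX (s ∧ p): {s1, s2, s3, s4, s6}.
States satisfying AG (p → EX (s ∧ p)): ∅.
s0 is reachable from s0 and violates p → EX (s ∧ p), so AG fails at s0.
s0 ∉ Sat(AG (p → EX (s ∧ p))).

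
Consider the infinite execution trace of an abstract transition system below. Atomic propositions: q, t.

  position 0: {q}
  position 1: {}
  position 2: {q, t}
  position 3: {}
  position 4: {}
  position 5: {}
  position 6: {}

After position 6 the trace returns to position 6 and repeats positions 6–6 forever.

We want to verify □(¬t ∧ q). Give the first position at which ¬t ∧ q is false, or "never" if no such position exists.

1

Check ¬t ∧ q at each position in order: 0 ✓.
At position 1 the labels are {}, so ¬t ∧ q is false there. This is the first violation.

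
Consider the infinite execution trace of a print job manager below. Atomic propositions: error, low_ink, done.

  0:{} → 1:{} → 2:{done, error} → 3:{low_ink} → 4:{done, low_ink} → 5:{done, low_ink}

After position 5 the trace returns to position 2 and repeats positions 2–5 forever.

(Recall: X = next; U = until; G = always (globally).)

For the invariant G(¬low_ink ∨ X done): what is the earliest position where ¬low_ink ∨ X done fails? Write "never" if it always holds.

¬low_ink ∨ X done holds at every position 0..5, and those are all the positions the trace ever visits, so the invariant G(¬low_ink ∨ X done) is never violated.

never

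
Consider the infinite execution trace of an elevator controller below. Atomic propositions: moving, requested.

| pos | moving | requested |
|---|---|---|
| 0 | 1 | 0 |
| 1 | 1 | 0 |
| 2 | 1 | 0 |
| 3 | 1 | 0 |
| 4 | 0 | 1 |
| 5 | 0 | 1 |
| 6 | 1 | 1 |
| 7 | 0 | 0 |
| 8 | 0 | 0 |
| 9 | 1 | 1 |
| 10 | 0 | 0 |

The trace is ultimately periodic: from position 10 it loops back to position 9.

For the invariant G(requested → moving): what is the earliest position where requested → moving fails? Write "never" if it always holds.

Check requested → moving at each position in order: 0 ✓, 1 ✓, 2 ✓, 3 ✓.
At position 4 the labels are {requested}, so requested → moving is false there. This is the first violation.

4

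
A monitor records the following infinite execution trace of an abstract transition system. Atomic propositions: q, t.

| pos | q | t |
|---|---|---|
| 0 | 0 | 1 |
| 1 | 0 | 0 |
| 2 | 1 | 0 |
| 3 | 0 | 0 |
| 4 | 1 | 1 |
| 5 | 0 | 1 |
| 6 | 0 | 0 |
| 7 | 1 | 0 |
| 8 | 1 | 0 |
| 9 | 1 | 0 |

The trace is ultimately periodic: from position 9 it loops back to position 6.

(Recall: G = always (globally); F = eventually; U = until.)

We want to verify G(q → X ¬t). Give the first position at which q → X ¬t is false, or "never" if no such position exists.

4

Check q → X ¬t at each position in order: 0 ✓, 1 ✓, 2 ✓, 3 ✓.
At position 4 the labels are {q, t} and the next position 5 has {t}, so q → X ¬t is false there. This is the first violation.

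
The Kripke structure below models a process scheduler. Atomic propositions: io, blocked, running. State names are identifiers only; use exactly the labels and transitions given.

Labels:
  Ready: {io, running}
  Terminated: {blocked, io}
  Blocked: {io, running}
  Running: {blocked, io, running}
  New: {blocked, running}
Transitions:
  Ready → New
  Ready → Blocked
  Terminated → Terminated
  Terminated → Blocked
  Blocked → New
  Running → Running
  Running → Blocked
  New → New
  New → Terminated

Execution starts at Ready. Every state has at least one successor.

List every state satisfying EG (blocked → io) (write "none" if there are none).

States satisfying blocked → io: {Ready, Terminated, Blocked, Running}.
States satisfying EG (blocked → io): {Terminated, Running}.

{Terminated, Running}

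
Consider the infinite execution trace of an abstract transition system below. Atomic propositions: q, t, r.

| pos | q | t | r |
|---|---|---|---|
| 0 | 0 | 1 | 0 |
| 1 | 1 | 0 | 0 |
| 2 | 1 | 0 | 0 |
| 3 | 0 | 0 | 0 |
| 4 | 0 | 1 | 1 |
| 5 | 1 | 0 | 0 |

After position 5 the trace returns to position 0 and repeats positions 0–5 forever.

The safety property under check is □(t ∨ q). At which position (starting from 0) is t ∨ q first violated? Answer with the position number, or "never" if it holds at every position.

3

Check t ∨ q at each position in order: 0 ✓, 1 ✓, 2 ✓.
At position 3 the labels are {}, so t ∨ q is false there. This is the first violation.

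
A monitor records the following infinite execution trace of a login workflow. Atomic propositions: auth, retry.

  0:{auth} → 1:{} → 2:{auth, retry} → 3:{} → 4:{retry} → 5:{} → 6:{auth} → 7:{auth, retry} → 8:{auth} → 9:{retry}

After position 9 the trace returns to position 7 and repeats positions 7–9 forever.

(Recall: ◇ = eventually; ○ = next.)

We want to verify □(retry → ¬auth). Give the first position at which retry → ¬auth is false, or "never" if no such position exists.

2

Check retry → ¬auth at each position in order: 0 ✓, 1 ✓.
At position 2 the labels are {auth, retry}, so retry → ¬auth is false there. This is the first violation.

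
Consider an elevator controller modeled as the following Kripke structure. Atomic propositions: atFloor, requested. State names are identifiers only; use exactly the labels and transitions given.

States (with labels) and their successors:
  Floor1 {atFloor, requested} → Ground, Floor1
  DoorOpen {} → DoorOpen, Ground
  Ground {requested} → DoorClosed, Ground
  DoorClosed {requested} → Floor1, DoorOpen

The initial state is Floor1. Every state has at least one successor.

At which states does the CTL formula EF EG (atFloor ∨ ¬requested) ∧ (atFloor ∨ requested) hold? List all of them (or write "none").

{Floor1, Ground, DoorClosed}

States satisfying EG (atFloor ∨ ¬requested): {Floor1, DoorOpen}.
States satisfying EF EG (atFloor ∨ ¬requested): {Floor1, DoorOpen, Ground, DoorClosed}.
States satisfying atFloor ∨ requested: {Floor1, Ground, DoorClosed}.
States satisfying EF EG (atFloor ∨ ¬requested) ∧ (atFloor ∨ requested): {Floor1, Ground, DoorClosed}.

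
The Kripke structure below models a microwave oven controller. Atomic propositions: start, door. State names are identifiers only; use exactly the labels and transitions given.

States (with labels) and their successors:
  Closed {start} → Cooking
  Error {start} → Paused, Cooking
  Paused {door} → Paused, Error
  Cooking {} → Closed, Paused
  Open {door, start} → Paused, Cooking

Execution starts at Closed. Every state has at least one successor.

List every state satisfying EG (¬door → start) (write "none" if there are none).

States satisfying ¬door → start: {Closed, Error, Paused, Open}.
States satisfying EG (¬door → start): {Error, Paused, Open}.

{Error, Paused, Open}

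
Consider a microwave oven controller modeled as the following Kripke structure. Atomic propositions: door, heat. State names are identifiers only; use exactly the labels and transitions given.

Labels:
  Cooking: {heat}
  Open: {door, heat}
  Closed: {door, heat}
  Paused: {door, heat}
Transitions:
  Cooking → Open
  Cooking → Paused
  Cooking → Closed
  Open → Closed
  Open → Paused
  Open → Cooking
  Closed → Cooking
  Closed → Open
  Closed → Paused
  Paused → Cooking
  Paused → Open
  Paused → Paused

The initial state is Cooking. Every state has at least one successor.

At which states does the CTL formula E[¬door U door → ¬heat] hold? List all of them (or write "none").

{Cooking}

States satisfying ¬door: {Cooking}.
States satisfying door → ¬heat: {Cooking}.
States satisfying E[¬door U door → ¬heat]: {Cooking}.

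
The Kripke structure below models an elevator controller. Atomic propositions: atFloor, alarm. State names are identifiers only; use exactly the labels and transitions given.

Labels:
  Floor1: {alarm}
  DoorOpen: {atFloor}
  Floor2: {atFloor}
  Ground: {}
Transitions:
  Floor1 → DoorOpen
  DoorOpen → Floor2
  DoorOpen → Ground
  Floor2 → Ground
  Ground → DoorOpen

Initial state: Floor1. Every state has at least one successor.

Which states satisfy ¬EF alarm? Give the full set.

States satisfying alarm: {Floor1}.
States satisfying EF alarm: {Floor1}.
States satisfying ¬EF alarm: {DoorOpen, Floor2, Ground}.

{DoorOpen, Floor2, Ground}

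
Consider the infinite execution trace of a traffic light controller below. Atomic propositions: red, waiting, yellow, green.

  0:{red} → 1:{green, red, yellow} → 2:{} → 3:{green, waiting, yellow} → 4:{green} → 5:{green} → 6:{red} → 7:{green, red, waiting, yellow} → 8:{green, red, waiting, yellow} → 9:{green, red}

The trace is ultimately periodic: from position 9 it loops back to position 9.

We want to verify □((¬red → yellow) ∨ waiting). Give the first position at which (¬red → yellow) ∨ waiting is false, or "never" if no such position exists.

Check (¬red → yellow) ∨ waiting at each position in order: 0 ✓, 1 ✓.
At position 2 the labels are {}, so (¬red → yellow) ∨ waiting is false there. This is the first violation.

2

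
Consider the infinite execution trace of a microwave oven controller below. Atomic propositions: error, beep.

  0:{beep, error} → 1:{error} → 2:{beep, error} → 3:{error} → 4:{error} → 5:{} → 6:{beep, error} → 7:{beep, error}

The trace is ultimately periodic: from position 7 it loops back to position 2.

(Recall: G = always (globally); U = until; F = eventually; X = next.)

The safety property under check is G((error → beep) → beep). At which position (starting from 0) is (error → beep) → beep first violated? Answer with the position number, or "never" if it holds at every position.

5

Check (error → beep) → beep at each position in order: 0 ✓, 1 ✓, 2 ✓, 3 ✓, 4 ✓.
At position 5 the labels are {}, so (error → beep) → beep is false there. This is the first violation.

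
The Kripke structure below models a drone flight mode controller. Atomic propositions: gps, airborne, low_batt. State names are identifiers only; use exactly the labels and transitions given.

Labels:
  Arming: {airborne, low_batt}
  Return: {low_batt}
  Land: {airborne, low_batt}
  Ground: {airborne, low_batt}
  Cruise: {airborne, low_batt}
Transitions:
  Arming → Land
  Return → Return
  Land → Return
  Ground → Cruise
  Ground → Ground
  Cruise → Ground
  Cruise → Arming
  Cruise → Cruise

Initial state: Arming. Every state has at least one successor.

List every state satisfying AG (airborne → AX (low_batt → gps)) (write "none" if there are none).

States satisfying airborne → AX (low_batt → gps): {Return}.
States satisfying AG (airborne → AX (low_batt → gps)): {Return}.

{Return}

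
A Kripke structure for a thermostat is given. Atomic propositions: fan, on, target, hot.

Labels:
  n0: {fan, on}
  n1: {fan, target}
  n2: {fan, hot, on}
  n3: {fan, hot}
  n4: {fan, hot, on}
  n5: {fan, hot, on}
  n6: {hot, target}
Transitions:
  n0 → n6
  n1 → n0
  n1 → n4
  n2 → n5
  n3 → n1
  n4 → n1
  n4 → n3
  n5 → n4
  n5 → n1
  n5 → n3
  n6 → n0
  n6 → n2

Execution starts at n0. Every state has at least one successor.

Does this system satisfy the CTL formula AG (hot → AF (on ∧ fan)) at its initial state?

States satisfying hot → AF (on ∧ fan): {n0, n1, n2, n3, n4, n5, n6}.
States satisfying AG (hot → AF (on ∧ fan)): {n0, n1, n2, n3, n4, n5, n6}.
Every state reachable from n0 satisfies hot → AF (on ∧ fan).
n0 ∈ Sat(AG (hot → AF (on ∧ fan))).

Satisfied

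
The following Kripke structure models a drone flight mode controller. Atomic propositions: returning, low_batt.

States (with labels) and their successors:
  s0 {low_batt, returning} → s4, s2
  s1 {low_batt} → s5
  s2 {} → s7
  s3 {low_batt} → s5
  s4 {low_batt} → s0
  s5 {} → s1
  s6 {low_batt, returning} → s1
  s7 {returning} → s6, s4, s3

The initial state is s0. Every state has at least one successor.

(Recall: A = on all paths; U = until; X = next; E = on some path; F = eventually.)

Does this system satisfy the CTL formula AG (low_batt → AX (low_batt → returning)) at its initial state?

States satisfying low_batt → AX (low_batt → returning): {s1, s2, s3, s4, s5, s7}.
States satisfying AG (low_batt → AX (low_batt → returning)): {s1, s3, s5}.
s0 is reachable from s0 and violates low_batt → AX (low_batt → returning), so AG fails at s0.
s0 ∉ Sat(AG (low_batt → AX (low_batt → returning))).

No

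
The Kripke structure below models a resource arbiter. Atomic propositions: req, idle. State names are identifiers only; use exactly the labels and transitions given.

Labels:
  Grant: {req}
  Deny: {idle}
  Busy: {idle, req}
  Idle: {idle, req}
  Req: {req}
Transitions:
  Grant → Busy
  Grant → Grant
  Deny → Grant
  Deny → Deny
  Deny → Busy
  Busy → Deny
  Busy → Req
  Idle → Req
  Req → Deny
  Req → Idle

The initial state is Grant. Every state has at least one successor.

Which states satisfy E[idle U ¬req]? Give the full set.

States satisfying idle: {Deny, Busy, Idle}.
States satisfying ¬req: {Deny}.
States satisfying E[idle U ¬req]: {Deny, Busy}.

{Deny, Busy}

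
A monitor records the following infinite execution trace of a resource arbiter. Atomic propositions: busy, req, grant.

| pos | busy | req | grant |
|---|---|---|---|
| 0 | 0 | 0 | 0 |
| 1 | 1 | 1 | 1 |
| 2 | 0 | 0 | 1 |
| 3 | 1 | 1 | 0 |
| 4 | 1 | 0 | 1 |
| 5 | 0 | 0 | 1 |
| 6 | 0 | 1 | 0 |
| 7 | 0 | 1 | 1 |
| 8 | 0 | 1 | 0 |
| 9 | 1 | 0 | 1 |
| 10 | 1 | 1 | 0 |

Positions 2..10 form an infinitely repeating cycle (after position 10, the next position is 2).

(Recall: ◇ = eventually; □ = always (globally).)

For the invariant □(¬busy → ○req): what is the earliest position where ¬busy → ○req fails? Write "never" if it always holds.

Check ¬busy → ○req at each position in order: 0 ✓, 1 ✓, 2 ✓, 3 ✓, 4 ✓, 5 ✓, 6 ✓, 7 ✓.
At position 8 the labels are {req} and the next position 9 has {busy, grant}, so ¬busy → ○req is false there. This is the first violation.

8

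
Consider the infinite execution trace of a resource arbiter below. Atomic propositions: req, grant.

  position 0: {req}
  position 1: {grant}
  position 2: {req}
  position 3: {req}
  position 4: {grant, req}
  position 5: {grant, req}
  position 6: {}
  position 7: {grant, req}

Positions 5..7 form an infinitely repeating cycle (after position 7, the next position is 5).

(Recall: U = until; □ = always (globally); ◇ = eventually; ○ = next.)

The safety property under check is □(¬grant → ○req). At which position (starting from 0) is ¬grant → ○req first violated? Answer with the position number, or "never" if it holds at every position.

At position 0 the labels are {req} and the next position 1 has {grant}, so ¬grant → ○req is false there. This is the first violation.

0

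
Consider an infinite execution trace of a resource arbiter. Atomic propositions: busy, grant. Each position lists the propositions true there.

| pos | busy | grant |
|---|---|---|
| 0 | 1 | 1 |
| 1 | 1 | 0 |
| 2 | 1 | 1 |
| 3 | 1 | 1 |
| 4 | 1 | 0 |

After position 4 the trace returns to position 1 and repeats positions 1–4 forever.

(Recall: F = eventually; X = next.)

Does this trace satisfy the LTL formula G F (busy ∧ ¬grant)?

Satisfied

F (busy ∧ ¬grant) holds at every position 0..4, and those are all positions ever visited, so G F (busy ∧ ¬grant) holds.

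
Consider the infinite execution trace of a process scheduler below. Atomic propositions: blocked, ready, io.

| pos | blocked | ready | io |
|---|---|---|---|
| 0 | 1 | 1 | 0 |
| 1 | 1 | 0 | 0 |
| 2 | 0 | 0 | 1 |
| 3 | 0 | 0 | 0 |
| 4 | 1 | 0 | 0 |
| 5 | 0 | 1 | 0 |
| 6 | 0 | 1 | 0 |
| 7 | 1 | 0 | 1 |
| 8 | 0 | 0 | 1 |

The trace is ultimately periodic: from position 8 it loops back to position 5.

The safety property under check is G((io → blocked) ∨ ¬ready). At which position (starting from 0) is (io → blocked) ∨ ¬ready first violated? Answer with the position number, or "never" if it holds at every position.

never

(io → blocked) ∨ ¬ready holds at every position 0..8, and those are all the positions the trace ever visits, so the invariant G((io → blocked) ∨ ¬ready) is never violated.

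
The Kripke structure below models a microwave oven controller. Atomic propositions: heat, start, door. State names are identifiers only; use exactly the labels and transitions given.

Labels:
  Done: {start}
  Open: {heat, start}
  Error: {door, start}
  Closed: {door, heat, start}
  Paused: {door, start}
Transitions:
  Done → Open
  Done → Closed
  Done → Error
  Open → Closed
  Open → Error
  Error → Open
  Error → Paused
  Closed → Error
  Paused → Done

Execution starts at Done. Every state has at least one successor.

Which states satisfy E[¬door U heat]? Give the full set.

States satisfying ¬door: {Done, Open}.
States satisfying heat: {Open, Closed}.
States satisfying E[¬door U heat]: {Done, Open, Closed}.

{Done, Open, Closed}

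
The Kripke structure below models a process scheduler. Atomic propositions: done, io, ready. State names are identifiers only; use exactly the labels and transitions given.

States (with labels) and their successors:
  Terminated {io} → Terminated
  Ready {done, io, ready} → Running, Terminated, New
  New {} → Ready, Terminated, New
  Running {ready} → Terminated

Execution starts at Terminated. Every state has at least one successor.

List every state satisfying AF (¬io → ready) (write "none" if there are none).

{Terminated, Ready, Running}

States satisfying ¬io → ready: {Terminated, Ready, Running}.
States satisfying AF (¬io → ready): {Terminated, Ready, Running}.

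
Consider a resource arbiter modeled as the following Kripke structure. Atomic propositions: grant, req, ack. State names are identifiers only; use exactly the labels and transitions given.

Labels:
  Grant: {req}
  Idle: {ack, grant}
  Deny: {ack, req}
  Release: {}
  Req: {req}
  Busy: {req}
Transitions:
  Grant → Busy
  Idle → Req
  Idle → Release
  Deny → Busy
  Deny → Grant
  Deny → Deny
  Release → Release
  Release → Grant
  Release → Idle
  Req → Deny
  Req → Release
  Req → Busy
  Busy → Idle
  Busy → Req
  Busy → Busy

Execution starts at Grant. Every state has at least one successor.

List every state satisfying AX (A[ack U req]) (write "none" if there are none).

{Grant, Deny}

States satisfying A[ack U req]: {Grant, Deny, Req, Busy}.
States satisfying AX (A[ack U req]): {Grant, Deny}.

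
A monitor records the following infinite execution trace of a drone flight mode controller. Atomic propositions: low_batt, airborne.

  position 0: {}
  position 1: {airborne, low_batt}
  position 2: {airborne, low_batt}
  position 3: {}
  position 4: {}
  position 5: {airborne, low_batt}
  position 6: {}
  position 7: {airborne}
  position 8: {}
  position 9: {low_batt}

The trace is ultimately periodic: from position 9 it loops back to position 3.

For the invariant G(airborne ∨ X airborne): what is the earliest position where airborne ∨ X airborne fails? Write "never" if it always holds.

Check airborne ∨ X airborne at each position in order: 0 ✓, 1 ✓, 2 ✓.
At position 3 the labels are {} and the next position 4 has {}, so airborne ∨ X airborne is false there. This is the first violation.

3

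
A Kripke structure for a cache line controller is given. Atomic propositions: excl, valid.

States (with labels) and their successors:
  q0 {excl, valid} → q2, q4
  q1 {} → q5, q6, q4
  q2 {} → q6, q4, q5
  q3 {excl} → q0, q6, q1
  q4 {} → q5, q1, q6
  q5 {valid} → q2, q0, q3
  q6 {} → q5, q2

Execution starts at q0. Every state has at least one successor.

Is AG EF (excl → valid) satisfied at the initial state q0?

States satisfying EF (excl → valid): {q0, q1, q2, q3, q4, q5, q6}.
States satisfying AG EF (excl → valid): {q0, q1, q2, q3, q4, q5, q6}.
Every state reachable from q0 satisfies EF (excl → valid).
q0 ∈ Sat(AG EF (excl → valid)).

Satisfied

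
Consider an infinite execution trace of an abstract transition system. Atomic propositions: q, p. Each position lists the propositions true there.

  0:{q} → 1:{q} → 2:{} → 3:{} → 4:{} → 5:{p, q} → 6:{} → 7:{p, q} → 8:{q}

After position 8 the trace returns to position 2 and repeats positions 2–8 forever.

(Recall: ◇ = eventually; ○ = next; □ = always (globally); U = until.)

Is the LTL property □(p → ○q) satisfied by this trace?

Does not hold

p → ○q must hold at every position from 0 onward. It fails at position 5, so □(p → ○q) is false.
Positions where p holds: 5, 7.
Check ○q at each: 5→fails, 7→ok.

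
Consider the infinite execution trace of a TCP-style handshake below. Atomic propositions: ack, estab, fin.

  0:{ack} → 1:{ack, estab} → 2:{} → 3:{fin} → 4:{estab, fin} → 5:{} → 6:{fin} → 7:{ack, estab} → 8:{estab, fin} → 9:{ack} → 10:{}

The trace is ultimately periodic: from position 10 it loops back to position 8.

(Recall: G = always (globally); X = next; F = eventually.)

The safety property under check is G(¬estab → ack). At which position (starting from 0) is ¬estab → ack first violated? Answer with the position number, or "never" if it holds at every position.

Check ¬estab → ack at each position in order: 0 ✓, 1 ✓.
At position 2 the labels are {}, so ¬estab → ack is false there. This is the first violation.

2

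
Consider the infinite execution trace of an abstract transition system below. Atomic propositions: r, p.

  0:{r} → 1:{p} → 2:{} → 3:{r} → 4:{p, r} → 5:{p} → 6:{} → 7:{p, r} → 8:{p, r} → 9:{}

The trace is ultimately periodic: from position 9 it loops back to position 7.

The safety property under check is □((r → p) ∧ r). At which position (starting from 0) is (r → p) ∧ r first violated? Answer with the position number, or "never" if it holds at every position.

0

At position 0 the labels are {r}, so (r → p) ∧ r is false there. This is the first violation.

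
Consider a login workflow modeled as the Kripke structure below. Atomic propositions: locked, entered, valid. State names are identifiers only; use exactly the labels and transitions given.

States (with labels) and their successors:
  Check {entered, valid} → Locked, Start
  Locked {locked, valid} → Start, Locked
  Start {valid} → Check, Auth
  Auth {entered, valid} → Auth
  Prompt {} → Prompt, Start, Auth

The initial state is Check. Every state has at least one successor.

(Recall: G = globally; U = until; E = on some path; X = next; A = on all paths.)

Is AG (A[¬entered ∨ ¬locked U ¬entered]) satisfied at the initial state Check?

Does not hold

States satisfying A[¬entered ∨ ¬locked U ¬entered]: {Check, Locked, Start, Prompt}.
States satisfying AG (A[¬entered ∨ ¬locked U ¬entered]): ∅.
Auth is reachable from Check and violates A[¬entered ∨ ¬locked U ¬entered], so AG fails at Check.
Check ∉ Sat(AG (A[¬entered ∨ ¬locked U ¬entered])).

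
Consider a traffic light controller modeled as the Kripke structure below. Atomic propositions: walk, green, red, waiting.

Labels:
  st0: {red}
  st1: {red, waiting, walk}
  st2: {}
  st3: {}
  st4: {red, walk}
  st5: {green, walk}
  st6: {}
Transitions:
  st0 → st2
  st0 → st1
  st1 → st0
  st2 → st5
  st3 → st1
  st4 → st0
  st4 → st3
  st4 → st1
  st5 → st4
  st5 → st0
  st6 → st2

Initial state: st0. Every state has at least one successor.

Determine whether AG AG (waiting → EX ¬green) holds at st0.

Yes

States satisfying AG (waiting → EX ¬green): {st0, st1, st2, st3, st4, st5, st6}.
States satisfying AG AG (waiting → EX ¬green): {st0, st1, st2, st3, st4, st5, st6}.
Every state reachable from st0 satisfies AG (waiting → EX ¬green).
st0 ∈ Sat(AG AG (waiting → EX ¬green)).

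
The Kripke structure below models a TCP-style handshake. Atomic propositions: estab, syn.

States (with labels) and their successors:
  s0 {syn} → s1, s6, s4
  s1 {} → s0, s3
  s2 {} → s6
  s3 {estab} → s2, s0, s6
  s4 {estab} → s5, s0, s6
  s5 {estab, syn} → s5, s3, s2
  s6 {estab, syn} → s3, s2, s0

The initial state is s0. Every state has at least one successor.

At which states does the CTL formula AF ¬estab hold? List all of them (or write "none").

{s0, s1, s2}

States satisfying ¬estab: {s0, s1, s2}.
States satisfying AF ¬estab: {s0, s1, s2}.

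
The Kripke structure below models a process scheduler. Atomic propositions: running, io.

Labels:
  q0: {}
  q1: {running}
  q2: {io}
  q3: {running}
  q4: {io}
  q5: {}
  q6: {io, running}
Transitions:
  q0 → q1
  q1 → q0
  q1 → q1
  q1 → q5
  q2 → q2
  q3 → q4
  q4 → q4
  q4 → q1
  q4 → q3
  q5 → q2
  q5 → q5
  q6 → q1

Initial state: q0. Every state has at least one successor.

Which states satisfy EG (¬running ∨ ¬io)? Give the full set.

States satisfying ¬running ∨ ¬io: {q0, q1, q2, q3, q4, q5}.
States satisfying EG (¬running ∨ ¬io): {q0, q1, q2, q3, q4, q5}.

{q0, q1, q2, q3, q4, q5}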